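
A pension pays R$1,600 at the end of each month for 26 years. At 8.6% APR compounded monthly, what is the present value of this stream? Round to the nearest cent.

R$199,202.03

With 12 periods per year: i = 0.00716667, n = 312.
Annuity factor a(312|0.00716667) = 124.501266; PV = 1600 × 124.501266 = 199,202.0253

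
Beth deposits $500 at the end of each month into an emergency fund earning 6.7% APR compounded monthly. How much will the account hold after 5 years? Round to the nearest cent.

With 12 periods per year: i = 0.00558333, n = 60.
FV = 500 × [(1+0.00558333)^60 − 1] / 0.00558333 = 500 × 71.039726 = 35,519.8632

$35,519.86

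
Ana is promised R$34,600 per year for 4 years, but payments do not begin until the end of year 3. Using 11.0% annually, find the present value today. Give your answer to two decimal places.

R$87,123.30

Value one period before first payment (t=2): 34600 × [1 − (1+0.11)^(−4)] / 0.11 = 34600 × 3.102446 = 107,344.6209
PV₀ = 107,344.6209 / (1+0.11)^2 = 107,344.6209 / 1.232100 = 87,123.3024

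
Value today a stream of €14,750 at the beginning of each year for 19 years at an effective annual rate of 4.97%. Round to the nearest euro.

€187,576

PV = PMT · [1 − (1+i)^(−n)] / i × (1+i) = 14750 · 12.717034 = 187,576.2457
Payments are at the start of each period, so multiply by (1+i).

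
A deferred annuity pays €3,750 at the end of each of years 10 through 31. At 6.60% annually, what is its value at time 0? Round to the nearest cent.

€24,130.29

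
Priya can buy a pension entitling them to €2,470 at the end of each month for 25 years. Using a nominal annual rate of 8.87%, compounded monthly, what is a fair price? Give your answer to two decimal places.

i = 0.0887/12 = 0.00739167 per month; n = 25·12 = 300.
PV = 2470 × [1 − (1+0.00739167)^(−300)] / 0.00739167 = 2470 × 120.436632 = 297,478.4803

€297,478.48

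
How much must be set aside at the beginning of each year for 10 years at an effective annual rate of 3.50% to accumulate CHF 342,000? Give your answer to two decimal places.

CHF 28,166.71

FV-annuity factor × (1+i) = 12.141992; PMT = 342000 / 12.141992 = 28,166.7129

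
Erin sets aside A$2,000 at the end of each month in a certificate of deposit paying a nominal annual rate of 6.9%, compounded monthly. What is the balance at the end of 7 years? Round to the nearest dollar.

A$215,196

Periodic rate i = 0.069/12 = 0.00575; n = 7 × 12 = 84 periods.
FV = 2000 × [(1+0.00575)^84 − 1] / 0.00575 = 2000 × 107.598119 = 215,196.2375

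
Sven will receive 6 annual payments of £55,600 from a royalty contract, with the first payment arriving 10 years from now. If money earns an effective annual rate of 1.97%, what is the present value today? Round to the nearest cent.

PV at t=9 (ordinary 6-year annuity): 55600 × a(6|0.0197) = 55600 × 5.607106 = 311,755.1132
Discount back 9 years: 311,755.1132 × (1+0.0197)^(−9) = 311,755.1132 × 0.838973 = 261,554.2682

£261,554.27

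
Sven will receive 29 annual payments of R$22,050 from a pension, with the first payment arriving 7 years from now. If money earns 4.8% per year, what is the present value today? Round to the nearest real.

Value one period before first payment (t=6): 22050 × [1 − (1+0.048)^(−29)] / 0.048 = 22050 × 15.484223 = 341,427.1145
Discount back 6 years: 341,427.1145 × (1+0.048)^(−6) = 341,427.1145 × 0.754801 = 257,709.4308

R$257,709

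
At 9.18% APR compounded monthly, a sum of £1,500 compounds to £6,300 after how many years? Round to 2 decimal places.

15.69 years

Periodic rate i = 0.0918/12 = 0.00765.
n = ln(6300/1500) / ln(1+0.00765) = ln(4.20000) / 0.007621 = 188.3094 months
= 188.3094/12 years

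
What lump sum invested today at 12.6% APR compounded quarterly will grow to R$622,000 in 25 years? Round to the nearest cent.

R$27,981.25

With 4 periods per year: i = 0.0315, n = 100.
PV = FV·(1+i)^(−n) = 622,000 × 0.044986 = 27,981.2527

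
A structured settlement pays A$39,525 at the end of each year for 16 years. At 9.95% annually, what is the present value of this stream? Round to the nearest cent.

A$310,154.85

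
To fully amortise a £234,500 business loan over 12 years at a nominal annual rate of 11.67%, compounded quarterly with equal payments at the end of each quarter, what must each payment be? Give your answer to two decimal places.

£9,140.18

Periodic rate i = 0.1167/4 = 0.029175; n = 12 × 4 = 48 periods.
Annuity-PV factor = 25.655943; PMT = 234500 / 25.655943 = 9,140.1826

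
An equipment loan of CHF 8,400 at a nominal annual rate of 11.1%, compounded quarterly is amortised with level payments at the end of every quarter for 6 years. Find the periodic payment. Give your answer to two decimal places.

CHF 484.05

With 4 periods per year: i = 0.02775, n = 24.
PMT = 8400 / ( [1 − (1+0.02775)^(−24)] / 0.02775 ) = 8400 / 17.353434 = 484.0540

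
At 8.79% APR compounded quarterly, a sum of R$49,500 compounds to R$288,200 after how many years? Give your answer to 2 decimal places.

Periodic rate i = 0.0879/4 = 0.021975.
n = ln(288200/49500) / ln(1+0.021975) = ln(5.82222) / 0.021737 = 81.0452 quarters
= 81.0452/4 years

20.26 years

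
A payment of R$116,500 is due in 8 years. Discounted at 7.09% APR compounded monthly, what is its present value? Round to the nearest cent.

Periodic rate i = 0.0709/12 = 0.00590833; n = 8 × 12 = 96 periods.
PV = 116,500 / (1 + 0.00590833)^96 = 116,500 / 1.760382 = 66,178.8090

R$66,178.81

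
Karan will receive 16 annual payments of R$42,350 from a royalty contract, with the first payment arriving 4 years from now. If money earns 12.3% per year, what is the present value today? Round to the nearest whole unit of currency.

Value one period before first payment (t=3): 42350 × [1 − (1+0.123)^(−16)] / 0.123 = 42350 × 6.859452 = 290,497.8018
Discount back 3 years: 290,497.8018 × (1+0.123)^(−3) = 290,497.8018 × 0.706091 = 205,117.9095

R$205,118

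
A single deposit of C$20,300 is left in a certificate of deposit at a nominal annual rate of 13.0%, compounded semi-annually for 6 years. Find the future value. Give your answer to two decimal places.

i = 0.13/2 = 0.065 per half-year; n = 6·2 = 12.
FV = 20,300 × (1 + 0.065)^12 = 43,220.6537

C$43,220.65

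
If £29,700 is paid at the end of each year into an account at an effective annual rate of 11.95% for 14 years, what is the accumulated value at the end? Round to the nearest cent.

FV = PMT · [(1+i)^n − 1] / i = 29700 · 32.273275 = 958,516.2541

£958,516.25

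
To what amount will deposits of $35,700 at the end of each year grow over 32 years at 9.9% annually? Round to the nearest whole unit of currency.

Accumulation factor s(32|0.099) = 197.051864; FV = 35700 × 197.051864 = 7,034,751.5405

$7,034,752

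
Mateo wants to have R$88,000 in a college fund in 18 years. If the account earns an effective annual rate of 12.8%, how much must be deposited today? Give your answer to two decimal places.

R$10,067.44

Discount factor = (1+0.128)^(−18) = 0.114403; PV = 88,000 × 0.114403 = 10,067.4360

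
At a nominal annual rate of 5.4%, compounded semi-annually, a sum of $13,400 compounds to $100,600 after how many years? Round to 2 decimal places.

37.83 years

Periodic rate i = 0.054/2 = 0.027.
(1+i)^n = 100600/13400 = 7.50746, so n = ln 7.50746 / ln 1.027 = 75.6663 half-years
= 75.6663/2 years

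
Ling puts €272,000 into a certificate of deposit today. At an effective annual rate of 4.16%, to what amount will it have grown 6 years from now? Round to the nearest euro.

272,000 × (1+0.0416)^6 = 272,000 × 1.277044 = 347,355.9411

€347,356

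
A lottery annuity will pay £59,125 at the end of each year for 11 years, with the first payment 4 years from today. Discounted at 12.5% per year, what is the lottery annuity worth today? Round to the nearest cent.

PV at t=3 (ordinary 11-year annuity): 59125 × a(11|0.125) = 59125 × 5.810161 = 343,525.7530
PV₀ = 343,525.7530 / (1+0.125)^3 = 343,525.7530 / 1.423828 = 241,269.1160

£241,269.12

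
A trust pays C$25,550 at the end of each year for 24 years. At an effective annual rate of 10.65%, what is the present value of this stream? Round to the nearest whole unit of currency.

Annuity factor a(24|0.1065) = 8.562079; PV = 25550 × 8.562079 = 218,761.1243

C$218,761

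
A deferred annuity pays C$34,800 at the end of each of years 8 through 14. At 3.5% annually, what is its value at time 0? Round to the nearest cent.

C$167,247.98

Value one period before first payment (t=7): 34800 × [1 − (1+0.035)^(−7)] / 0.035 = 34800 × 6.114544 = 212,786.1305
Discount back 7 years: 212,786.1305 × (1+0.035)^(−7) = 212,786.1305 × 0.785991 = 167,247.9751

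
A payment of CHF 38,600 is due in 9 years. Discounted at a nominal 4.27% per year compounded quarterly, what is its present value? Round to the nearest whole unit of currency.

Periodic rate i = 0.0427/4 = 0.010675; n = 9 × 4 = 36 periods.
PV = FV·(1+i)^(−n) = 38,600 × 0.682315 = 26,337.3740

CHF 26,337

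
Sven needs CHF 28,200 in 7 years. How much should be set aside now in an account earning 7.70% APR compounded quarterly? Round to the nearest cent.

CHF 16,534.42

With 4 periods per year: i = 0.01925, n = 28.
PV = FV·(1+i)^(−n) = 28,200 × 0.586327 = 16,534.4192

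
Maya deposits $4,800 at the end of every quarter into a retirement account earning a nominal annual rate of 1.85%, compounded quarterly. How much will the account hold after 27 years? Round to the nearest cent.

$670,443.85

Periodic rate i = 0.0185/4 = 0.004625; n = 27 × 4 = 108 periods.
Accumulation factor s(108|0.004625) = 139.675801; FV = 4800 × 139.675801 = 670,443.8467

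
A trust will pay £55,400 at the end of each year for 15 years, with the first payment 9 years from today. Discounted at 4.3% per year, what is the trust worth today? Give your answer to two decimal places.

PV at t=8 (ordinary 15-year annuity): 55400 × a(15|0.043) = 55400 × 10.888741 = 603,236.2588
Discount back 8 years: 603,236.2588 × (1+0.043)^(−8) = 603,236.2588 × 0.714045 = 430,737.7850

£430,737.78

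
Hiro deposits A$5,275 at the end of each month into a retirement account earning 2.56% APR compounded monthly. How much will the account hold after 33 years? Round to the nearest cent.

i = 0.0256/12 = 0.00213333 per month; n = 33·12 = 396.
FV = 5275 × [(1+0.00213333)^396 − 1] / 0.00213333 = 5275 × 621.290071 = 3,277,305.1239

A$3,277,305.12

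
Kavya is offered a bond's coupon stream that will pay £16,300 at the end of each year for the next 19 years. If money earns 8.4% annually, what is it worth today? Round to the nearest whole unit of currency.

PV = PMT · [1 − (1+i)^(−n)] / i = 16300 · 9.333393 = 152,134.3093

£152,134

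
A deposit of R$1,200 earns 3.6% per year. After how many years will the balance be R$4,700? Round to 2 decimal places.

38.60 years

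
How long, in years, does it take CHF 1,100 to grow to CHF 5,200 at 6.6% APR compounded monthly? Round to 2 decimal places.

23.60 years

Periodic rate i = 0.066/12 = 0.0055.
(1+i)^n = 5200/1100 = 4.72727, so n = ln 4.72727 / ln 1.0055 = 283.2030 months
= 283.2030/12 years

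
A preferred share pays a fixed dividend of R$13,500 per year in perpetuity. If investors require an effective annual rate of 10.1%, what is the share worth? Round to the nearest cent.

R$133,663.37

PV = PMT / i = 13500 / 0.101 = 133,663.3663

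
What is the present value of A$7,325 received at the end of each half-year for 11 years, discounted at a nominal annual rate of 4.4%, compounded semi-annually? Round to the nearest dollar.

A$126,671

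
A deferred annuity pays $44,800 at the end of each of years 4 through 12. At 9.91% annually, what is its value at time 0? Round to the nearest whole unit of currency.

$195,016

Value one period before first payment (t=3): 44800 × [1 − (1+0.0991)^(−9)] / 0.0991 = 44800 × 5.779684 = 258,929.8354
PV₀ = 258,929.8354 / (1+0.0991)^3 = 258,929.8354 / 1.327736 = 195,016.1021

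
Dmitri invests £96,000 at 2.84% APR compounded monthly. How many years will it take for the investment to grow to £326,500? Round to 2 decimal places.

Periodic rate i = 0.0284/12 = 0.00236667.
n = ln(326500/96000) / ln(1+0.00236667) = ln(3.40104) / 0.002364 = 517.8294 months
= 517.8294/12 years

43.15 years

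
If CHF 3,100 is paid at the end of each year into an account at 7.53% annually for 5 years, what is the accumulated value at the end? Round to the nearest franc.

CHF 18,017

FV = PMT · [(1+i)^n − 1] / i = 3100 · 5.811868 = 18,016.7903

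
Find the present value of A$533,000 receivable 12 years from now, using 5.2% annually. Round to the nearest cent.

PV = 533,000 / (1 + 0.052)^12 = 533,000 / 1.837337 = 290,093.7227

A$290,093.72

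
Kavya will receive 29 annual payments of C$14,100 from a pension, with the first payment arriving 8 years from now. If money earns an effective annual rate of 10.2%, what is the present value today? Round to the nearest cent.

Value one period before first payment (t=7): 14100 × [1 − (1+0.102)^(−29)] / 0.102 = 14100 × 9.217603 = 129,968.2035
Discount back 7 years: 129,968.2035 × (1+0.102)^(−7) = 129,968.2035 × 0.506674 = 65,851.5428

C$65,851.54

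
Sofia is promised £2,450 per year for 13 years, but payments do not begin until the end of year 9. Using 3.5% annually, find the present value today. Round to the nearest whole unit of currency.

Value one period before first payment (t=8): 2450 × [1 − (1+0.035)^(−13)] / 0.035 = 2450 × 10.302738 = 25,241.7093
Discount back 8 years: 25,241.7093 × (1+0.035)^(−8) = 25,241.7093 × 0.759412 = 19,168.8457

£19,169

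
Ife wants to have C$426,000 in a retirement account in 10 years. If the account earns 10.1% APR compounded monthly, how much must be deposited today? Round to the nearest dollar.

i = 0.101/12 = 0.00841667 per month; n = 10·12 = 120.
PV = FV·(1+i)^(−n) = 426,000 × 0.365762 = 155,814.4791

C$155,814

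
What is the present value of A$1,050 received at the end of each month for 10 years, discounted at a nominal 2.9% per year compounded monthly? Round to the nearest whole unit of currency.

With 12 periods per year: i = 0.00241667, n = 120.
PV = PMT · [1 − (1+i)^(−n)] / i = 1050 · 104.058457 = 109,261.3798

A$109,261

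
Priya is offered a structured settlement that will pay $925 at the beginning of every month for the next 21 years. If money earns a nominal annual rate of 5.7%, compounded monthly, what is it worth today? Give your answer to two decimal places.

$136,384.82

i = 0.057/12 = 0.00475 per month; n = 21·12 = 252.
PV = PMT · [1 − (1+i)^(−n)] / i × (1+i) = 925 · 147.443047 = 136,384.8180
(Beginning-of-period payments → annuity-due factor ×(1+i).)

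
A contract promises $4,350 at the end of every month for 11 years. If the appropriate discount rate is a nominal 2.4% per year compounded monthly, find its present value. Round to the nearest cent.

$504,217.11

i = 0.024/12 = 0.002 per month; n = 11·12 = 132.
Annuity factor a(132|0.002) = 115.911979; PV = 4350 × 115.911979 = 504,217.1099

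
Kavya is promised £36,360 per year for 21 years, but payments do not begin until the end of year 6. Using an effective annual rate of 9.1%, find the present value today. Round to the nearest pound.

Value one period before first payment (t=5): 36360 × [1 − (1+0.091)^(−21)] / 0.091 = 36360 × 9.224441 = 335,400.6812
PV₀ = 335,400.6812 / (1+0.091)^5 = 335,400.6812 / 1.545695 = 216,990.2336

£216,990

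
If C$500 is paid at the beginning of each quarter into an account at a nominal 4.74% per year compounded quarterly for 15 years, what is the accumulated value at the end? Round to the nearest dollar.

C$43,870

Periodic rate i = 0.0474/4 = 0.01185; n = 15 × 4 = 60 periods.
FV = 500 × [(1+0.01185)^60 − 1] / 0.01185 × (1+i) = 500 × 87.739270 = 43,869.6351
(annuity-due: payments at period start, so ×(1+i).)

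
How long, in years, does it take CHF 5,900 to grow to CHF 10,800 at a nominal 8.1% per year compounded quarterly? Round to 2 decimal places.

Periodic rate i = 0.081/4 = 0.02025.
n = ln(10800/5900) / ln(1+0.02025) = ln(1.83051) / 0.020048 = 30.1578 quarters
= 30.1578/4 years

7.54 years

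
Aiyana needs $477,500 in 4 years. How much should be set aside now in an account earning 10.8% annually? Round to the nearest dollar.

$316,821

Discount factor = (1+0.108)^(−4) = 0.663500; PV = 477,500 × 0.663500 = 316,821.2728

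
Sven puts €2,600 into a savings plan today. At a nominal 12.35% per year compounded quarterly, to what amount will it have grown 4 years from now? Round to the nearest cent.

€4,229.31

i = 0.1235/4 = 0.030875 per quarter; n = 4·4 = 16.
FV = PV·(1+i)^n = 2,600 × 1.626658 = 4,229.3095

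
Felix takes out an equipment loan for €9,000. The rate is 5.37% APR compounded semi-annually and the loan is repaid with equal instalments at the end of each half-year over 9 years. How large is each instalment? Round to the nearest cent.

Periodic rate i = 0.0537/2 = 0.02685; n = 9 × 2 = 18 periods.
PMT = 9000 / ( [1 − (1+0.02685)^(−18)] / 0.02685 ) = 9000 / 14.127049 = 637.0757

€637.08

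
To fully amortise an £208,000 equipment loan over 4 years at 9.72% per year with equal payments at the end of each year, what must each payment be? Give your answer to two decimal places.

£65,220.64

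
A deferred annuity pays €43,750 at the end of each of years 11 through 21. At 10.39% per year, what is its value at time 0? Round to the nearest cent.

Value one period before first payment (t=10): 43750 × [1 − (1+0.1039)^(−11)] / 0.1039 = 43750 × 6.380067 = 279,127.9445
Discount back 10 years: 279,127.9445 × (1+0.1039)^(−10) = 279,127.9445 × 0.372137 = 103,873.7915

€103,873.79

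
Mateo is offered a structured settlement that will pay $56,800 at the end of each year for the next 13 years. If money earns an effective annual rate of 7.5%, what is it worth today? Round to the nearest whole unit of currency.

$461,548

PV = PMT · [1 − (1+i)^(−n)] / i = 56800 · 8.125840 = 461,547.7265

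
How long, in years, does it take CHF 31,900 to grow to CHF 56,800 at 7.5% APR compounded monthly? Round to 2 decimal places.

7.72 years

Periodic rate i = 0.075/12 = 0.00625.
n = ln(56800/31900) / ln(1+0.00625) = ln(1.78056) / 0.006231 = 92.5970 months
= 92.5970/12 years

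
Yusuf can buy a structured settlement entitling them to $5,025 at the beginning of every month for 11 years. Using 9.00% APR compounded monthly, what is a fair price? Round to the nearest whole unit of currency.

i = 0.09/12 = 0.0075 per month; n = 11·12 = 132.
Annuity factor a(132|0.0075) × (1+i) = 84.233468; PV = 5025 × 84.233468 = 423,273.1781
(Beginning-of-period payments → annuity-due factor ×(1+i).)

$423,273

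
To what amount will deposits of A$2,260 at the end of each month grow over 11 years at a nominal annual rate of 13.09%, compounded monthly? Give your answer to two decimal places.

A$660,389.00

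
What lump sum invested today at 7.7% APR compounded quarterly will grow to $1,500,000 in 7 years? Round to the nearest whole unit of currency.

With 4 periods per year: i = 0.01925, n = 28.
PV = FV·(1+i)^(−n) = 1,500,000 × 0.586327 = 879,490.3843

$879,490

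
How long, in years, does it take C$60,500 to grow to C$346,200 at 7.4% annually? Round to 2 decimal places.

n = ln(346200/60500) / ln(1+0.074) = ln(5.72231) / 0.071390 = 24.4344 years

24.43 years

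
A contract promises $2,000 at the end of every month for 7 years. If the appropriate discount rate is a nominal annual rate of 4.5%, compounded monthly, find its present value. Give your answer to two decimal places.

i = 0.045/12 = 0.00375 per month; n = 7·12 = 84.
PV = PMT · [1 − (1+i)^(−n)] / i = 2000 · 71.941611 = 143,883.2224

$143,883.22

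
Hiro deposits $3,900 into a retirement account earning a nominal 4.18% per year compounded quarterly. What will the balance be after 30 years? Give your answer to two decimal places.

$13,578.26

With 4 periods per year: i = 0.01045, n = 120.
FV = PV·(1+i)^n = 3,900 × 3.481604 = 13,578.2561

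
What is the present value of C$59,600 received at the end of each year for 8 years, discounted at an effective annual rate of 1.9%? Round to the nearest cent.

PV = 59600 × [1 − (1+0.019)^(−8)] / 0.019 = 59600 × 7.357156 = 438,486.4768

C$438,486.48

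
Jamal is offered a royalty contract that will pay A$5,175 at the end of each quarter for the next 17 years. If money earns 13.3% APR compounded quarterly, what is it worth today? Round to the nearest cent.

A$138,806.52

Periodic rate i = 0.133/4 = 0.03325; n = 17 × 4 = 68 periods.
Annuity factor a(68|0.03325) = 26.822516; PV = 5175 × 26.822516 = 138,806.5228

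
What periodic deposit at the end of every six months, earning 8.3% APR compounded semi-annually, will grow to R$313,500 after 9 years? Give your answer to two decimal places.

R$12,057.03

With 2 periods per year: i = 0.0415, n = 18.
PMT = 313500 / ( [(1+0.0415)^18 − 1] / 0.0415 ) = 313500 / 26.001436 = 12,057.0264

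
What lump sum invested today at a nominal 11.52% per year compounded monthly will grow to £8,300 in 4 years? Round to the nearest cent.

£5,246.98

i = 0.1152/12 = 0.0096 per month; n = 4·12 = 48.
PV = 8,300 / (1 + 0.0096)^48 = 8,300 / 1.581861 = 5,246.9833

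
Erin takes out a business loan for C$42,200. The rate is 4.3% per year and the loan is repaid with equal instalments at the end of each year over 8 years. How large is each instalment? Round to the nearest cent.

PMT = 42200 / ( [1 − (1+0.043)^(−8)] / 0.043 ) = 42200 / 6.650118 = 6,345.7519

C$6,345.75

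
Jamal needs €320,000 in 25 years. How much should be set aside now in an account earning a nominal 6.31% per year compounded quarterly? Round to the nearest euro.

€66,896

i = 0.0631/4 = 0.015775 per quarter; n = 25·4 = 100.
PV = FV·(1+i)^(−n) = 320,000 × 0.209049 = 66,895.6674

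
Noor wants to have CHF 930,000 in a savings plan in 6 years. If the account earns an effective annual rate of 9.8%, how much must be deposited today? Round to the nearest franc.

CHF 530,724

PV = FV·(1+i)^(−n) = 930,000 × 0.570671 = 530,724.2205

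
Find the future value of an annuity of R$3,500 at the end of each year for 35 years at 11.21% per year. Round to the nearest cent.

Accumulation factor s(35|0.1121) = 358.724520; FV = 3500 × 358.724520 = 1,255,535.8205

R$1,255,535.82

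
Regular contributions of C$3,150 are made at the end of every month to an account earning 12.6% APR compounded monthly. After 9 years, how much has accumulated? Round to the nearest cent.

With 12 periods per year: i = 0.0105, n = 108.
Accumulation factor s(108|0.0105) = 199.023123; FV = 3150 × 199.023123 = 626,922.8380

C$626,922.84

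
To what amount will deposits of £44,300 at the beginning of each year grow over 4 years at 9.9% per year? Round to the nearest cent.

£225,618.02

FV = PMT · [(1+i)^n − 1] / i × (1+i) = 44300 · 5.092958 = 225,618.0197
(annuity-due: payments at period start, so ×(1+i).)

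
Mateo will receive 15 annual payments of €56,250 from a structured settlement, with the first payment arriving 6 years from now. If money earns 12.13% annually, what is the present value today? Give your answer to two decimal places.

PV at t=5 (ordinary 15-year annuity): 56250 × a(15|0.1213) = 56250 × 6.763852 = 380,466.6843
Discount back 5 years: 380,466.6843 × (1+0.1213)^(−5) = 380,466.6843 × 0.564145 = 214,638.4497

€214,638.45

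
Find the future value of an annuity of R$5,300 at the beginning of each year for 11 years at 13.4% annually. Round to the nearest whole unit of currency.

Accumulation factor s(11|0.134) × (1+i) = 25.285610; FV = 5300 × 25.285610 = 134,013.7328
Payments are at the start of each period, so multiply by (1+i).

R$134,014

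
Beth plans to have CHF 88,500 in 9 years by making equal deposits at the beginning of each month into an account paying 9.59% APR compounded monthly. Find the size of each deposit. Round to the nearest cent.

CHF 515.02

i = 0.0959/12 = 0.00799167 per month; n = 9·12 = 108.
FV-annuity factor × (1+i) = 171.837421; PMT = 88500 / 171.837421 = 515.0217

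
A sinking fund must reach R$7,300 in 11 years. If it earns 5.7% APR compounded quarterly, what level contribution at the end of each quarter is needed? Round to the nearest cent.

i = 0.057/4 = 0.01425 per quarter; n = 11·4 = 44.
FV-annuity factor = 60.611946; PMT = 7300 / 60.611946 = 120.4383

R$120.44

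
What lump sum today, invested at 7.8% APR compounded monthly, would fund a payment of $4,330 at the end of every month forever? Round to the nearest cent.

Periodic rate i = 0.078/12 = 0.0065.
PV = C/r = 4330/0.0065 = 666,153.8462

$666,153.85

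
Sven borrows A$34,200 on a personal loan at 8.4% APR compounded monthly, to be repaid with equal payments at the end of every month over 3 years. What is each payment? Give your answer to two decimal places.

With 12 periods per year: i = 0.007, n = 36.
PMT = 34200 / ( [1 − (1+0.007)^(−36)] / 0.007 ) = 34200 / 31.724659 = 1,078.0258

A$1,078.03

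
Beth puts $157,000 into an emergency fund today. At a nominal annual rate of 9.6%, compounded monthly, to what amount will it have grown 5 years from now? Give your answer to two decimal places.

$253,239.58

Periodic rate i = 0.096/12 = 0.008; n = 5 × 12 = 60 periods.
FV = PV·(1+i)^n = 157,000 × 1.612991 = 253,239.5767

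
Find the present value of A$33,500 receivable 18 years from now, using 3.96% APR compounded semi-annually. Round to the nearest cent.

A$16,538.82

Periodic rate i = 0.0396/2 = 0.0198; n = 18 × 2 = 36 periods.
PV = 33,500 / (1 + 0.0198)^36 = 33,500 / 2.025537 = 16,538.8204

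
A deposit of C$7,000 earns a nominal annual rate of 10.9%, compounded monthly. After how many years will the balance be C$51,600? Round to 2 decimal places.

18.41 years

Periodic rate i = 0.109/12 = 0.00908333.
n = ln(51600/7000) / ln(1+0.00908333) = ln(7.37143) / 0.009042 = 220.9178 months
= 220.9178/12 years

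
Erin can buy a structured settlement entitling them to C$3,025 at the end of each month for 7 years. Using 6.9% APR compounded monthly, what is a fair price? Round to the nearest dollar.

C$201,079

With 12 periods per year: i = 0.00575, n = 84.
Annuity factor a(84|0.00575) = 66.472378; PV = 3025 × 66.472378 = 201,078.9425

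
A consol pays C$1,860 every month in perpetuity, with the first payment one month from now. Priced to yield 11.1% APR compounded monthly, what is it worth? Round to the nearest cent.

Periodic rate i = 0.111/12 = 0.00925.
PV = C/r = 1860/0.00925 = 201,081.0811

C$201,081.08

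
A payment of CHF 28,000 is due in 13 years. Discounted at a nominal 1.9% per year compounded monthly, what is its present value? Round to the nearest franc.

With 12 periods per year: i = 0.00158333, n = 156.
PV = FV·(1+i)^(−n) = 28,000 × 0.781293 = 21,876.2122

CHF 21,876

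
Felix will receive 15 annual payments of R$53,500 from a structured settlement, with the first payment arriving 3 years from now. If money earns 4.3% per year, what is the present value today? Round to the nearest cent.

PV at t=2 (ordinary 15-year annuity): 53500 × a(15|0.043) = 53500 × 10.888741 = 582,547.6506
PV₀ = 582,547.6506 / (1+0.043)^2 = 582,547.6506 / 1.087849 = 535,504.1468

R$535,504.15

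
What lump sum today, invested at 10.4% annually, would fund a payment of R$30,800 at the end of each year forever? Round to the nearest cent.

R$296,153.85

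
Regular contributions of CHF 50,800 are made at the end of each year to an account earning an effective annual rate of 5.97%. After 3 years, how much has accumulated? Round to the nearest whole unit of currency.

FV = 50800 × [(1+0.0597)^3 − 1] / 0.0597 = 50800 × 3.182664 = 161,679.3358

CHF 161,679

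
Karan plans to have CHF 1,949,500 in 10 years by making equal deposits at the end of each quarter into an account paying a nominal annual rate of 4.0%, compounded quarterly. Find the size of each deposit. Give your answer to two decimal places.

CHF 39,878.19

With 4 periods per year: i = 0.01, n = 40.
FV-annuity factor = 48.886373; PMT = 1.9495e+06 / 48.886373 = 39,878.1883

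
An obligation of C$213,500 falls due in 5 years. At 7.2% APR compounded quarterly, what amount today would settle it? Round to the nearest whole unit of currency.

C$149,432

Periodic rate i = 0.072/4 = 0.018; n = 5 × 4 = 20 periods.
PV = 213,500 / (1 + 0.018)^20 = 213,500 / 1.428748 = 149,431.5562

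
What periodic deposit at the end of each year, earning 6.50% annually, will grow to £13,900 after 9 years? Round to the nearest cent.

£1,184.81

FV-annuity factor = 11.731852; PMT = 13900 / 11.731852 = 1,184.8087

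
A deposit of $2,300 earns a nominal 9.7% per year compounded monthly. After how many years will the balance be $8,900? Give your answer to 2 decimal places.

Periodic rate i = 0.097/12 = 0.00808333.
(1+i)^n = 8900/2300 = 3.86957, so n = ln 3.86957 / ln 1.00808 = 168.0747 months
= 168.0747/12 years

14.01 years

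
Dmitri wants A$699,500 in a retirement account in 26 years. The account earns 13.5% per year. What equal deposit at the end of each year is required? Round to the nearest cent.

A$3,644.82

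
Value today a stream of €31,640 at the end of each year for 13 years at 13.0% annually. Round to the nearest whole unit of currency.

€193,694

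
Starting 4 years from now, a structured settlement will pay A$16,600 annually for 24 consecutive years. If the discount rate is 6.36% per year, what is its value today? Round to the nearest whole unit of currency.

PV at t=3 (ordinary 24-year annuity): 16600 × a(24|0.0636) = 16600 × 12.143436 = 201,581.0301
Discount back 3 years: 201,581.0301 × (1+0.0636)^(−3) = 201,581.0301 × 0.831122 = 167,538.5198

A$167,539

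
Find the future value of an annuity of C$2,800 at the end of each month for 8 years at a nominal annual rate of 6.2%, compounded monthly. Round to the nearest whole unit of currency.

C$346,863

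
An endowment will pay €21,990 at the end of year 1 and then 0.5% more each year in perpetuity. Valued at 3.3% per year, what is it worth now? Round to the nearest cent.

€785,357.14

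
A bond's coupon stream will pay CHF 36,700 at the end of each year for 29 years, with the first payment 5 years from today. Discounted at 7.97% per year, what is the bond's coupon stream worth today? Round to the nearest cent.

Value one period before first payment (t=4): 36700 × [1 − (1+0.0797)^(−29)] / 0.0797 = 36700 × 11.189514 = 410,655.1728
Discount back 4 years: 410,655.1728 × (1+0.0797)^(−4) = 410,655.1728 × 0.735847 = 302,179.4262

CHF 302,179.43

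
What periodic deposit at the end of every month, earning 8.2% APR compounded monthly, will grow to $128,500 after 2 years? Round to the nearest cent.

$4,945.35

i = 0.082/12 = 0.00683333 per month; n = 2·12 = 24.
FV-annuity factor = 25.983995; PMT = 128500 / 25.983995 = 4,945.3520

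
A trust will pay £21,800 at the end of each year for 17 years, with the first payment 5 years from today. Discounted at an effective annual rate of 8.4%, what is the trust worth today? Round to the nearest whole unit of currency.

Value one period before first payment (t=4): 21800 × [1 − (1+0.084)^(−17)] / 0.084 = 21800 × 8.883260 = 193,655.0613
Discount back 4 years: 193,655.0613 × (1+0.084)^(−4) = 193,655.0613 × 0.724241 = 140,252.8591

£140,253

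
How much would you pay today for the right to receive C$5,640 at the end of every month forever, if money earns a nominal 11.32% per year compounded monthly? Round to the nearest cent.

Periodic rate i = 0.1132/12 = 0.00943333.
PV = C/r = 5640/0.00943333 = 597,879.8587

C$597,879.86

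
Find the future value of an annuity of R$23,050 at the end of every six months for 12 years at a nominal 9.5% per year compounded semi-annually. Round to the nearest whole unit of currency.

With 2 periods per year: i = 0.0475, n = 24.
FV = 23050 × [(1+0.0475)^24 − 1] / 0.0475 = 23050 × 43.068791 = 992,735.6352

R$992,736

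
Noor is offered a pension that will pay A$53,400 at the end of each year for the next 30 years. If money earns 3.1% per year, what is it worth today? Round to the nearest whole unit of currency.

PV = PMT · [1 − (1+i)^(−n)] / i = 53400 · 19.349488 = 1,033,262.6683

A$1,033,263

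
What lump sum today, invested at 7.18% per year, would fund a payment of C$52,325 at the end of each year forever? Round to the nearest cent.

C$728,760.45

PV = PMT / i = 52325 / 0.0718 = 728,760.4457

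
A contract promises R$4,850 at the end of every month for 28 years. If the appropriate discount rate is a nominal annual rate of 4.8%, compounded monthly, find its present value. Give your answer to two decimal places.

i = 0.048/12 = 0.004 per month; n = 28·12 = 336.
PV = 4850 × [1 − (1+0.004)^(−336)] / 0.004 = 4850 × 184.624879 = 895,430.6638

R$895,430.66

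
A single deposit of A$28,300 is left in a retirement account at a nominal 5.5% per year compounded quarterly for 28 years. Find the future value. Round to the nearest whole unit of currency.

Periodic rate i = 0.055/4 = 0.01375; n = 28 × 4 = 112 periods.
FV = 28,300 × (1 + 0.01375)^112 = 130,630.1917

A$130,630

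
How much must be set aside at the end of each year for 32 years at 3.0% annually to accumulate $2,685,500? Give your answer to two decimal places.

$51,149.69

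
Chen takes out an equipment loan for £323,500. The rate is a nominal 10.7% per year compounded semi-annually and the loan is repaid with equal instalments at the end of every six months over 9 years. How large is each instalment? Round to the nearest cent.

£28,436.02

i = 0.107/2 = 0.0535 per half-year; n = 9·2 = 18.
Annuity-PV factor = 11.376418; PMT = 323500 / 11.376418 = 28,436.0168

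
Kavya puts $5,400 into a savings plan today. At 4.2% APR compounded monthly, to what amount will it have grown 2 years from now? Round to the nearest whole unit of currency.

i = 0.042/12 = 0.0035 per month; n = 2·12 = 24.
FV = PV·(1+i)^n = 5,400 × 1.087469 = 5,872.3347

$5,872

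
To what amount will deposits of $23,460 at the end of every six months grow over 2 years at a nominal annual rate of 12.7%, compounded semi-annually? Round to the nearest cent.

With 2 periods per year: i = 0.0635, n = 4.
FV = PMT · [(1+i)^n − 1] / i = 23460 · 4.397385 = 103,162.6532

$103,162.65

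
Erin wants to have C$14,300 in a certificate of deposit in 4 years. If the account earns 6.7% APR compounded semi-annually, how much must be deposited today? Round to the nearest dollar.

C$10,986

Periodic rate i = 0.067/2 = 0.0335; n = 4 × 2 = 8 periods.
Discount factor = (1+0.0335)^(−8) = 0.768274; PV = 14,300 × 0.768274 = 10,986.3186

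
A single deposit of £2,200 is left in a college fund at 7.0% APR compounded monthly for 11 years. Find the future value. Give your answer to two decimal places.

£4,740.87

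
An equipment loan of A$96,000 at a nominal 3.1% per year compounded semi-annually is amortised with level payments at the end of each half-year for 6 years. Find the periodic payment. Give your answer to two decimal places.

A$8,828.72

i = 0.031/2 = 0.0155 per half-year; n = 6·2 = 12.
PMT = 96000 / ( [1 − (1+0.0155)^(−12)] / 0.0155 ) = 96000 / 10.873609 = 8,828.7152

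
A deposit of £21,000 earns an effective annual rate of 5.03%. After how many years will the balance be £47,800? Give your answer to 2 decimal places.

n = ln(47800/21000) / ln(1+0.0503) = ln(2.27619) / 0.049076 = 16.7598 years

16.76 years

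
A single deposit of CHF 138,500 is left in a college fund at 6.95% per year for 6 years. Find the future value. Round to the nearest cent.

CHF 207,269.07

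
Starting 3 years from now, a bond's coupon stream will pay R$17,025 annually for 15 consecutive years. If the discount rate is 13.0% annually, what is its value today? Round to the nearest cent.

R$86,163.36

PV at t=2 (ordinary 15-year annuity): 17025 × a(15|0.13) = 17025 × 6.462379 = 110,021.9995
Discount back 2 years: 110,021.9995 × (1+0.13)^(−2) = 110,021.9995 × 0.783147 = 86,163.3640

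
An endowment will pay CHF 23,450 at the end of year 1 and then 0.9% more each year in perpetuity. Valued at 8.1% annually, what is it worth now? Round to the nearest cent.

CHF 325,694.44

PV = PMT / (i − g) = 23450 / (0.081 − 0.009) = 23450 / 0.072000 = 325,694.4444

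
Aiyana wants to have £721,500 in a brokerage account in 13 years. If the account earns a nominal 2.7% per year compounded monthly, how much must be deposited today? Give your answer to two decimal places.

£508,124.58

i = 0.027/12 = 0.00225 per month; n = 13·12 = 156.
Discount factor = (1+0.00225)^(−156) = 0.704261; PV = 721,500 × 0.704261 = 508,124.5841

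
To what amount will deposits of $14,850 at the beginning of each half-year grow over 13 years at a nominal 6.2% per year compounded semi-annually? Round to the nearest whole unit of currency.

With 2 periods per year: i = 0.031, n = 26.
Accumulation factor s(26|0.031) × (1+i) = 40.298641; FV = 14850 × 40.298641 = 598,434.8167
(annuity-due: payments at period start, so ×(1+i).)

$598,435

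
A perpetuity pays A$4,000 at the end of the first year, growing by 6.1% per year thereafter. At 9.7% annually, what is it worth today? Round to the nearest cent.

PV = PMT / (i − g) = 4000 / (0.097 − 0.061) = 4000 / 0.036000 = 111,111.1111

A$111,111.11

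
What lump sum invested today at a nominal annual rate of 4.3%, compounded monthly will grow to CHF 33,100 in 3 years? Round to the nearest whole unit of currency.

i = 0.043/12 = 0.00358333 per month; n = 3·12 = 36.
PV = 33,100 / (1 + 0.00358333)^36 = 33,100 / 1.137428 = 29,100.7474

CHF 29,101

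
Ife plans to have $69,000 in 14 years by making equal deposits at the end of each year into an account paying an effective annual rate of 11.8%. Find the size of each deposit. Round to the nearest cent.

PMT = 69000 / ( [(1+0.118)^14 − 1] / 0.118 ) = 69000 / 31.918157 = 2,161.7789

$2,161.78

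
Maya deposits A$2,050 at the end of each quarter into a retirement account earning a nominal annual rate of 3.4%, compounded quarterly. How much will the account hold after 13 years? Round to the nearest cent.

i = 0.034/4 = 0.0085 per quarter; n = 13·4 = 52.
FV = 2050 × [(1+0.0085)^52 − 1] / 0.0085 = 2050 × 65.048507 = 133,349.4394

A$133,349.44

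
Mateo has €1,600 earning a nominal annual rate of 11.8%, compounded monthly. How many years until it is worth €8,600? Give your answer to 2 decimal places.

14.32 years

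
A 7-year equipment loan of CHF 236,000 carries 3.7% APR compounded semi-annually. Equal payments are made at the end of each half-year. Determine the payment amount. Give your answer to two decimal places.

i = 0.037/2 = 0.0185 per half-year; n = 7·2 = 14.
PMT = 236000 / ( [1 − (1+0.0185)^(−14)] / 0.0185 ) = 236000 / 12.235039 = 19,288.8645

CHF 19,288.86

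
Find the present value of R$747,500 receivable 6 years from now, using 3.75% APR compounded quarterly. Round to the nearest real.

R$597,517

With 4 periods per year: i = 0.009375, n = 24.
PV = FV·(1+i)^(−n) = 747,500 × 0.799354 = 597,516.8277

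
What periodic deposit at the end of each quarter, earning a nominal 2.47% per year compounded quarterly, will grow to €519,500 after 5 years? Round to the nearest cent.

With 4 periods per year: i = 0.006175, n = 20.
FV-annuity factor = 21.217883; PMT = 519500 / 21.217883 = 24,484.0642

€24,484.06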